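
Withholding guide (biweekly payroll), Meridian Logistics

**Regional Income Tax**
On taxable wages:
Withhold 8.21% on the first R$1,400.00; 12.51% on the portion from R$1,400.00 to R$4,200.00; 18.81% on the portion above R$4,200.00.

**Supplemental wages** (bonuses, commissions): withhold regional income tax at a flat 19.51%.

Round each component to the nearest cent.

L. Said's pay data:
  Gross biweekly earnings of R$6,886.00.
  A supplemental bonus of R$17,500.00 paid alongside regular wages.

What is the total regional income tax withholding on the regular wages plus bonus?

Regional Income Tax: taxable = R$6,886.00
  R$465.22 + 18.81% × (R$6,886.00 − R$4,200.00) = R$465.22 + 18.81% × R$2,686.00 = R$970.46
Supplemental (19.51% flat on bonus): 19.51% × R$17,500.00 = R$3,414.25
Total regional income tax: R$970.46 + R$3,414.25 = R$4,384.71

R$4,384.71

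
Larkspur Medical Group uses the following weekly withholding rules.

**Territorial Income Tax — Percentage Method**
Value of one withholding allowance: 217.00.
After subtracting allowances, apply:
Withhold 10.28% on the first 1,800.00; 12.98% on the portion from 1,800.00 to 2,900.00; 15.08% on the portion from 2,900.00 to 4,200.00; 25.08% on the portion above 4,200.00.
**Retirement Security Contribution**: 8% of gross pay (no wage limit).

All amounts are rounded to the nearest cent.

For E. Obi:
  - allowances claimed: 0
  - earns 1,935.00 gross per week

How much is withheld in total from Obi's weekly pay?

357.36

Territorial Income Tax: taxable = 1,935.00
  185.04 + 12.98% × (1,935.00 − 1,800.00) = 185.04 + 12.98% × 135.00 = 202.56
Retirement Security Contribution: 8% × 1,935.00 = 154.80
Total: 202.56 + 154.80 = 357.36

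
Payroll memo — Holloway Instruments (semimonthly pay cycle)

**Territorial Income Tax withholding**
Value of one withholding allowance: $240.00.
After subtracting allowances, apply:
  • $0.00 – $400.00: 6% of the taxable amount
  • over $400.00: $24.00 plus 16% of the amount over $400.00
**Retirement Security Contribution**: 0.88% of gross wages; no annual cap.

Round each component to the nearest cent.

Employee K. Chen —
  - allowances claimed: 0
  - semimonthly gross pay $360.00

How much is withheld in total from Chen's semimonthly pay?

Territorial Income Tax: taxable = $360.00
  6% × $360.00 = $21.60
Retirement Security Contribution: 0.88% × $360.00 = $3.17
Total: $21.60 + $3.17 = $24.77

$24.77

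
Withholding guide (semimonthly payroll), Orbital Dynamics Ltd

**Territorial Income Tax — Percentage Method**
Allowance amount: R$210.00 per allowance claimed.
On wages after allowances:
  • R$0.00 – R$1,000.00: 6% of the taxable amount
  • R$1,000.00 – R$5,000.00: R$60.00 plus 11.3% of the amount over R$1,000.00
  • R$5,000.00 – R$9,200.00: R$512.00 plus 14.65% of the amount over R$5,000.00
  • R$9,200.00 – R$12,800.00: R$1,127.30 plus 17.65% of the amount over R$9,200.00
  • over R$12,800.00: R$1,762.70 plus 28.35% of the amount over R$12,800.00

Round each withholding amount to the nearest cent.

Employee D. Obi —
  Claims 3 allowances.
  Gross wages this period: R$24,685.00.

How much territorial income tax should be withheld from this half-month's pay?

Territorial Income Tax: taxable = R$24,685.00 − 3×R$210.00 = R$24,055.00
  R$1,762.70 + 28.35% × (R$24,055.00 − R$12,800.00) = R$1,762.70 + 28.35% × R$11,255.00 = R$4,953.49

R$4,953.49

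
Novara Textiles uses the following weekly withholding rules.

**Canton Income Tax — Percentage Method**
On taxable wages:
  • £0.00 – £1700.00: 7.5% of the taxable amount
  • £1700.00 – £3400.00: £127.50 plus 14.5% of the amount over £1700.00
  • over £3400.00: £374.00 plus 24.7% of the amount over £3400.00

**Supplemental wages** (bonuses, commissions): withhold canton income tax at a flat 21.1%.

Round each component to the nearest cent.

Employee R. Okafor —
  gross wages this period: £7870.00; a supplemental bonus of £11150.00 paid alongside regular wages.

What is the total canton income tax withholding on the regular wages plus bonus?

Canton Income Tax: taxable = £7870.00
  £374.00 + 24.7% × (£7870.00 − £3400.00) = £374.00 + 24.7% × £4470.00 = £1478.09
Supplemental (21.1% flat on bonus): 21.1% × £11150.00 = £2352.65
Total canton income tax: £1478.09 + £2352.65 = £3830.74

£3830.74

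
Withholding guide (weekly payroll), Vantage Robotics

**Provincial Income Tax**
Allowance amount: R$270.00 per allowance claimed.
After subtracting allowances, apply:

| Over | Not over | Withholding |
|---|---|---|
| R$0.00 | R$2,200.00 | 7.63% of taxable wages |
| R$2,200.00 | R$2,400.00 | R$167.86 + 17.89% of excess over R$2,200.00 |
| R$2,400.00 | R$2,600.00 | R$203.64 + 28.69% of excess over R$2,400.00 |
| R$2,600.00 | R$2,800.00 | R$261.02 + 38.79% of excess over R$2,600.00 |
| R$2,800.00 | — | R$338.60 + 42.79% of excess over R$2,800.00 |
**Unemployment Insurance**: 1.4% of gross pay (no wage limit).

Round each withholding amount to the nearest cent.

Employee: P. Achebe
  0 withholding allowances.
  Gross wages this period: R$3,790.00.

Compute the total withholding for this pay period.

R$815.28

Provincial Income Tax: taxable = R$3,790.00
  R$338.60 + 42.79% × (R$3,790.00 − R$2,800.00) = R$338.60 + 42.79% × R$990.00 = R$762.22
Unemployment Insurance: 1.4% × R$3,790.00 = R$53.06
Total: R$762.22 + R$53.06 = R$815.28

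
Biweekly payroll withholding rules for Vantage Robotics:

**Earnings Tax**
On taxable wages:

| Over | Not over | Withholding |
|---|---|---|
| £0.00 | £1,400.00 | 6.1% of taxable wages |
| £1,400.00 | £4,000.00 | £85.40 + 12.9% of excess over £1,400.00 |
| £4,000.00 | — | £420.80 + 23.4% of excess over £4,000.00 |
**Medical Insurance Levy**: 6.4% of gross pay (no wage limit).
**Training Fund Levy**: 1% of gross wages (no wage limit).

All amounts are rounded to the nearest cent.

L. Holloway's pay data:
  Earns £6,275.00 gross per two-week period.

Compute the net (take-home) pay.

Earnings Tax: taxable = £6,275.00
  £420.80 + 23.4% × (£6,275.00 − £4,000.00) = £420.80 + 23.4% × £2,275.00 = £953.15
Medical Insurance Levy: 6.4% × £6,275.00 = £401.60
Training Fund Levy: 1% × £6,275.00 = £62.75
Total withheld: £953.15 + £401.60 + £62.75 = £1,417.50
Net pay: £6,275.00 − £1,417.50 = £4,857.50

£4,857.50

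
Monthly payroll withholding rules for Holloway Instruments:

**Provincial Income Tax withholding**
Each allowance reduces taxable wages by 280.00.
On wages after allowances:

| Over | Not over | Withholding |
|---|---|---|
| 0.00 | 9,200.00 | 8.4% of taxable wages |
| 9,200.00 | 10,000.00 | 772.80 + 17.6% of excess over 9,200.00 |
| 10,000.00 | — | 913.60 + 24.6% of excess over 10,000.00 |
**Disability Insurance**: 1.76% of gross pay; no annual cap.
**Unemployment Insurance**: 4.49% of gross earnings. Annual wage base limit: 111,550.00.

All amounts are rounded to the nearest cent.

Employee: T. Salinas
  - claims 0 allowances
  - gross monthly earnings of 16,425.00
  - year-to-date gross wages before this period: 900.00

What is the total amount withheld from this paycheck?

3,520.71

Provincial Income Tax: taxable = 16,425.00
  913.60 + 24.6% × (16,425.00 − 10,000.00) = 913.60 + 24.6% × 6,425.00 = 2,494.15
Disability Insurance: 1.76% × 16,425.00 = 289.08
Unemployment Insurance: 4.49% × 16,425.00 = 737.48
Total: 2,494.15 + 289.08 + 737.48 = 3,520.71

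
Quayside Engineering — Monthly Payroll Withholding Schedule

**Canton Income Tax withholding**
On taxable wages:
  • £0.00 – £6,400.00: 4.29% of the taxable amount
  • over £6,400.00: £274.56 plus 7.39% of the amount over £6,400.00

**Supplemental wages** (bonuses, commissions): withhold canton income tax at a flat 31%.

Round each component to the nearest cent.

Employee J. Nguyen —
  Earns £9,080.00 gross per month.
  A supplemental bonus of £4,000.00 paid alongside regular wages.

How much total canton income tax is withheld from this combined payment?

Canton Income Tax: taxable = £9,080.00
  £274.56 + 7.39% × (£9,080.00 − £6,400.00) = £274.56 + 7.39% × £2,680.00 = £472.61
Supplemental (31% flat on bonus): 31% × £4,000.00 = £1,240.00
Total canton income tax: £472.61 + £1,240.00 = £1,712.61

£1,712.61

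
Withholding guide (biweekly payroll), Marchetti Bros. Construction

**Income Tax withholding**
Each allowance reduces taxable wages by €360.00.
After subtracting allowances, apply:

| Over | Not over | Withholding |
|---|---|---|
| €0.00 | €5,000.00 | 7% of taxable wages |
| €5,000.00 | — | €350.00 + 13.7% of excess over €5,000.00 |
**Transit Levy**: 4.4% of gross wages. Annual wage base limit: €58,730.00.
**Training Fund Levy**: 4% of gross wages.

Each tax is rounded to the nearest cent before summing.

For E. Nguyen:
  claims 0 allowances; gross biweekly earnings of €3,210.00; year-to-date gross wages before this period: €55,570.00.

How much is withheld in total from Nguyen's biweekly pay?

Income Tax: taxable = €3,210.00
  7% × €3,210.00 = €224.70
Transit Levy: cap €58,730.00 − YTD €55,570.00 = €3,160.00 subject; 4.4% × €3,160.00 = €139.04
Training Fund Levy: 4% × €3,210.00 = €128.40
Total: €224.70 + €139.04 + €128.40 = €492.14

€492.14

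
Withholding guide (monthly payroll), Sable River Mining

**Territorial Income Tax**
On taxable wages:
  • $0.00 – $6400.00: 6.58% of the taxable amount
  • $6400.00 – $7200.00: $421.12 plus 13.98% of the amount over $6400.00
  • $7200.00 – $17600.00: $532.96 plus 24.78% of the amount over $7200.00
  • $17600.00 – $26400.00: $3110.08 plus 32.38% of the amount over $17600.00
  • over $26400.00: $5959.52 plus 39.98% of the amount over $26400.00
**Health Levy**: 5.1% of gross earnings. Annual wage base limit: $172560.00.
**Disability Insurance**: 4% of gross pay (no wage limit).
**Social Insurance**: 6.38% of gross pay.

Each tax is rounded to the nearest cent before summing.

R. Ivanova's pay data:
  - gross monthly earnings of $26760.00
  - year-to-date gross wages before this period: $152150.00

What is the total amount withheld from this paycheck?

Territorial Income Tax: taxable = $26760.00
  $5959.52 + 39.98% × ($26760.00 − $26400.00) = $5959.52 + 39.98% × $360.00 = $6103.45
Health Levy: cap $172560.00 − YTD $152150.00 = $20410.00 subject; 5.1% × $20410.00 = $1040.91
Disability Insurance: 4% × $26760.00 = $1070.40
Social Insurance: 6.38% × $26760.00 = $1707.29
Total: $6103.45 + $1040.91 + $1070.40 + $1707.29 = $9922.05

$9922.05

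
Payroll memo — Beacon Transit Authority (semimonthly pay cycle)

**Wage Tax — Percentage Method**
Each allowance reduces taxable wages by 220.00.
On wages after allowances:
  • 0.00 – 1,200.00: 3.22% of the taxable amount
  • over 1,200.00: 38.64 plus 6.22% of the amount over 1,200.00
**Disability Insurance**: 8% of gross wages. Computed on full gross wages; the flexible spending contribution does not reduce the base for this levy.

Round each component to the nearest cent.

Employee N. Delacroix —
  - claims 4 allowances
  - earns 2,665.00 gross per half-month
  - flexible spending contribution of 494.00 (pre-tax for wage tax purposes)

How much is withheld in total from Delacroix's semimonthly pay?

257.50

Wage Tax: taxable = 2,665.00 − 494.00 − 4×220.00 = 1,291.00
  38.64 + 6.22% × (1,291.00 − 1,200.00) = 38.64 + 6.22% × 91.00 = 44.30
Disability Insurance: 8% × 2,665.00 = 213.20
Total: 44.30 + 213.20 = 257.50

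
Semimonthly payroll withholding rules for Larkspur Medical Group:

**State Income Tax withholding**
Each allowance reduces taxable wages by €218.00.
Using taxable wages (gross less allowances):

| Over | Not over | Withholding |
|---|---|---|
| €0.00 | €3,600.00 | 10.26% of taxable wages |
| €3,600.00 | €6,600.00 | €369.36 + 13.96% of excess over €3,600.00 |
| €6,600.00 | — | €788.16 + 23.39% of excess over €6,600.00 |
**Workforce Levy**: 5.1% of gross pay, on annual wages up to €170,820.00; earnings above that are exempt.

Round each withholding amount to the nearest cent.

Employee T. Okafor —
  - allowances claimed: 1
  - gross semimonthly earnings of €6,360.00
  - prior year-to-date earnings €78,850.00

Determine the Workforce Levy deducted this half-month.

Workforce Levy: 5.1% × €6,360.00 = €324.36

€324.36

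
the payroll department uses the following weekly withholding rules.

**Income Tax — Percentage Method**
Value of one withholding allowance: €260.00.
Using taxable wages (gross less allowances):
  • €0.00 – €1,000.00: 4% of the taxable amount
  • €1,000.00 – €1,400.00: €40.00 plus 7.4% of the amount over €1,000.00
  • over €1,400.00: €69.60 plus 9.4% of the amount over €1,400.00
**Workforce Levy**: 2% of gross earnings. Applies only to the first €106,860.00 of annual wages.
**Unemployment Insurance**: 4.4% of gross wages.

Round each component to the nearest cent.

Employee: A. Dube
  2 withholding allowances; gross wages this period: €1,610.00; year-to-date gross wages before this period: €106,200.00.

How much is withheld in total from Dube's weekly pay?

Income Tax: taxable = €1,610.00 − 2×€260.00 = €1,090.00
  €40.00 + 7.4% × (€1,090.00 − €1,000.00) = €40.00 + 7.4% × €90.00 = €46.66
Workforce Levy: cap €106,860.00 − YTD €106,200.00 = €660.00 subject; 2% × €660.00 = €13.20
Unemployment Insurance: 4.4% × €1,610.00 = €70.84
Total: €46.66 + €13.20 + €70.84 = €130.70

€130.70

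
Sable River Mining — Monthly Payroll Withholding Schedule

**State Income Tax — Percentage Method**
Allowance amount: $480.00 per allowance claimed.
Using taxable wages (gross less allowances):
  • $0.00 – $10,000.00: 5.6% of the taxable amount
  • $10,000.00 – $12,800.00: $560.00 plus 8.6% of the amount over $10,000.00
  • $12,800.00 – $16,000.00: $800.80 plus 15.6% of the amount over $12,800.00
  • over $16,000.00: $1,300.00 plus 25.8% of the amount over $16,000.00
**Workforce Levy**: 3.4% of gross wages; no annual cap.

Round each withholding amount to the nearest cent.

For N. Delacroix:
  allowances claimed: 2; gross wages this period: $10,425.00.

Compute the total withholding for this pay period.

State Income Tax: taxable = $10,425.00 − 2×$480.00 = $9,465.00
  5.6% × $9,465.00 = $530.04
Workforce Levy: 3.4% × $10,425.00 = $354.45
Total: $530.04 + $354.45 = $884.49

$884.49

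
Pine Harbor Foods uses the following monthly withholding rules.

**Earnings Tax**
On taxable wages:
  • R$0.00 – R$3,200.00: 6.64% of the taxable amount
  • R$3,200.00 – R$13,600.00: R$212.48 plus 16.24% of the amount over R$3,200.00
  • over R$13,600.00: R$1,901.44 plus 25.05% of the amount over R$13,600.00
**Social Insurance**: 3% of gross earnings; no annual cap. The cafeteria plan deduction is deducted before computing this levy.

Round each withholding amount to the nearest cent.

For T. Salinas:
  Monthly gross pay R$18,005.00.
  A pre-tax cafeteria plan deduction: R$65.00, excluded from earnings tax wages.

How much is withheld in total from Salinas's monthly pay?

R$3,526.81

Earnings Tax: taxable = R$18,005.00 − R$65.00 = R$17,940.00
  R$1,901.44 + 25.05% × (R$17,940.00 − R$13,600.00) = R$1,901.44 + 25.05% × R$4,340.00 = R$2,988.61
Social Insurance: 3% × R$17,940.00 = R$538.20
Total: R$2,988.61 + R$538.20 = R$3,526.81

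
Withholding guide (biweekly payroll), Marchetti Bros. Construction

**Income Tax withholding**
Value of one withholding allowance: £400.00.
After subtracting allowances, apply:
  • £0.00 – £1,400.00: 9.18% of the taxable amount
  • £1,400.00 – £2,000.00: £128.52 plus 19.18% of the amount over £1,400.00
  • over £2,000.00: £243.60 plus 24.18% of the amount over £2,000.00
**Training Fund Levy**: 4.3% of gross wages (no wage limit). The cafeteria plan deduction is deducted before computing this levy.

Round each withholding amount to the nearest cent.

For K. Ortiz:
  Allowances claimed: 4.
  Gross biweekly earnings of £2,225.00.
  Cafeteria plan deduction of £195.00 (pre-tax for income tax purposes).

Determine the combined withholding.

£126.76

Income Tax: taxable = £2,225.00 − £195.00 − 4×£400.00 = £430.00
  9.18% × £430.00 = £39.47
Training Fund Levy: 4.3% × £2,030.00 = £87.29
Total: £39.47 + £87.29 = £126.76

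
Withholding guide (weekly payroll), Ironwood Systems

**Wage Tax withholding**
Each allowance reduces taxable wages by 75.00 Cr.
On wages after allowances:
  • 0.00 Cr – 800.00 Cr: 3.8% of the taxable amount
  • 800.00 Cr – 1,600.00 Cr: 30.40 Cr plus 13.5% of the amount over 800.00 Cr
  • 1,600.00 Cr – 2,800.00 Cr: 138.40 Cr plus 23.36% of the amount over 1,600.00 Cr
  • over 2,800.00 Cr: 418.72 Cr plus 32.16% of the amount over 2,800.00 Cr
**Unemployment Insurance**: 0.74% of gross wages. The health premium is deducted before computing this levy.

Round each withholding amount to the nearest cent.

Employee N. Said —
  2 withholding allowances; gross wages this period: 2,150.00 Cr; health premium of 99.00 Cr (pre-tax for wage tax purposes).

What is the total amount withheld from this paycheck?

Wage Tax: taxable = 2,150.00 Cr − 99.00 Cr − 2×75.00 Cr = 1,901.00 Cr
  138.40 Cr + 23.36% × (1,901.00 Cr − 1,600.00 Cr) = 138.40 Cr + 23.36% × 301.00 Cr = 208.71 Cr
Unemployment Insurance: 0.74% × 2,051.00 Cr = 15.18 Cr
Total: 208.71 Cr + 15.18 Cr = 223.89 Cr

223.89 Cr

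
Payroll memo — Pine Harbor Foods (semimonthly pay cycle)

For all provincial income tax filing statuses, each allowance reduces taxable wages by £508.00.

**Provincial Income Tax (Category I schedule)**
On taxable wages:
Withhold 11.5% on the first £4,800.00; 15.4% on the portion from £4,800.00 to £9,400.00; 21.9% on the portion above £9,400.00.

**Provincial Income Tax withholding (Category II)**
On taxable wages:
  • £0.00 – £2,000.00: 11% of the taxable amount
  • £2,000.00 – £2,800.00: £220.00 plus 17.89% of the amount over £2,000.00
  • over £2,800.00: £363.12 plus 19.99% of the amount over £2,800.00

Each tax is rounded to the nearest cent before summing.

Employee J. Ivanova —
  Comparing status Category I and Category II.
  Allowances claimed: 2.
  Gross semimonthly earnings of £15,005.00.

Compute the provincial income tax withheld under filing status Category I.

Provincial Income Tax (Category I): taxable = £15,005.00 − 2×£508.00 = £13,989.00
  £1,260.40 + 21.9% × (£13,989.00 − £9,400.00) = £1,260.40 + 21.9% × £4,589.00 = £2,265.39

£2,265.39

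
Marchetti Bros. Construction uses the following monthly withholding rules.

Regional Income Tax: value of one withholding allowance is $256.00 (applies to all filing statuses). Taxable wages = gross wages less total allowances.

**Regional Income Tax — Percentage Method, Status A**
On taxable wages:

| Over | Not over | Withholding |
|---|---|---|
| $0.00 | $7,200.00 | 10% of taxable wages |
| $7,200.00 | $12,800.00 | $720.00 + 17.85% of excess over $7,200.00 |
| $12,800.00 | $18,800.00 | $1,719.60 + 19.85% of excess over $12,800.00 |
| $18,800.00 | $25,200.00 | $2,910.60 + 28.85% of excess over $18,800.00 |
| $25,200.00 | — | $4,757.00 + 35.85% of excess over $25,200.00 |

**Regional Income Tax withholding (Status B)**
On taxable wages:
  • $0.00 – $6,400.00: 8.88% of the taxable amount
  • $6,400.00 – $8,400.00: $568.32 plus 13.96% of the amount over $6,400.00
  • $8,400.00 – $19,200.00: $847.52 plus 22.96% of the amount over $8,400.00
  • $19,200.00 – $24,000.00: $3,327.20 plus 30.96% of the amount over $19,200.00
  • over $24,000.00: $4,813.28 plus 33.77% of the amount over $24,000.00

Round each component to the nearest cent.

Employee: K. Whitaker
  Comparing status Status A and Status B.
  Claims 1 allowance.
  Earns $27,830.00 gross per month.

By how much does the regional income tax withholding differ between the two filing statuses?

$412.14

Regional Income Tax (Status A): taxable = $27,830.00 − 1×$256.00 = $27,574.00
  $4,757.00 + 35.85% × ($27,574.00 − $25,200.00) = $4,757.00 + 35.85% × $2,374.00 = $5,608.08
Regional Income Tax (Status B): taxable = $27,830.00 − 1×$256.00 = $27,574.00
  $4,813.28 + 33.77% × ($27,574.00 − $24,000.00) = $4,813.28 + 33.77% × $3,574.00 = $6,020.22
Difference: |$5,608.08 − $6,020.22| = $412.14 (higher under Status B)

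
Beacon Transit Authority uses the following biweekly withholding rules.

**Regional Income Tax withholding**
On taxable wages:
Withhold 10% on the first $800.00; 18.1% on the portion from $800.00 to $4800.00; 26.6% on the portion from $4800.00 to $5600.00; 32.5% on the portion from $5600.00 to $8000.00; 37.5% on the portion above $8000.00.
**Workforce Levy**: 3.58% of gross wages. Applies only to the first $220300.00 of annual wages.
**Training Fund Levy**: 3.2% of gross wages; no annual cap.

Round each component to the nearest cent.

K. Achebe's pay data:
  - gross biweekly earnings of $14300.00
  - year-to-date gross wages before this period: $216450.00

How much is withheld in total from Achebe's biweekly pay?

$4754.73

Regional Income Tax: taxable = $14300.00
  $1796.80 + 37.5% × ($14300.00 − $8000.00) = $1796.80 + 37.5% × $6300.00 = $4159.30
Workforce Levy: cap $220300.00 − YTD $216450.00 = $3850.00 subject; 3.58% × $3850.00 = $137.83
Training Fund Levy: 3.2% × $14300.00 = $457.60
Total: $4159.30 + $137.83 + $457.60 = $4754.73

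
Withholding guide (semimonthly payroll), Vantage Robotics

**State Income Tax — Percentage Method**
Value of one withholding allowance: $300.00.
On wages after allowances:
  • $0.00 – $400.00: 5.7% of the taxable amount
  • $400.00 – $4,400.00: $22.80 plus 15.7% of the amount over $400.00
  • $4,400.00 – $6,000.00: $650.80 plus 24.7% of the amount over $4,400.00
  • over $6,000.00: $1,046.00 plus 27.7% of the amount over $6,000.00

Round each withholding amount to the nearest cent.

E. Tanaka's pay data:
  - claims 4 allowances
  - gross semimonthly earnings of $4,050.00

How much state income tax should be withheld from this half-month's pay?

$407.45

State Income Tax: taxable = $4,050.00 − 4×$300.00 = $2,850.00
  $22.80 + 15.7% × ($2,850.00 − $400.00) = $22.80 + 15.7% × $2,450.00 = $407.45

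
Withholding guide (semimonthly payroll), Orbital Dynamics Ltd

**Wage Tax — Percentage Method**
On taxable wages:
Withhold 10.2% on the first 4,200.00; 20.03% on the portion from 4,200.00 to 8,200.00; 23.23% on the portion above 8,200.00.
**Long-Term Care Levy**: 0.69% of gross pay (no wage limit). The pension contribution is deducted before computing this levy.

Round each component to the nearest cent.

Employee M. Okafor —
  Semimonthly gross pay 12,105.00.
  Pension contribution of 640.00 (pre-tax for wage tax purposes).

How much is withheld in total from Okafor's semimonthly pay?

2,067.17

Wage Tax: taxable = 12,105.00 − 640.00 = 11,465.00
  1,229.60 + 23.23% × (11,465.00 − 8,200.00) = 1,229.60 + 23.23% × 3,265.00 = 1,988.06
Long-Term Care Levy: 0.69% × 11,465.00 = 79.11
Total: 1,988.06 + 79.11 = 2,067.17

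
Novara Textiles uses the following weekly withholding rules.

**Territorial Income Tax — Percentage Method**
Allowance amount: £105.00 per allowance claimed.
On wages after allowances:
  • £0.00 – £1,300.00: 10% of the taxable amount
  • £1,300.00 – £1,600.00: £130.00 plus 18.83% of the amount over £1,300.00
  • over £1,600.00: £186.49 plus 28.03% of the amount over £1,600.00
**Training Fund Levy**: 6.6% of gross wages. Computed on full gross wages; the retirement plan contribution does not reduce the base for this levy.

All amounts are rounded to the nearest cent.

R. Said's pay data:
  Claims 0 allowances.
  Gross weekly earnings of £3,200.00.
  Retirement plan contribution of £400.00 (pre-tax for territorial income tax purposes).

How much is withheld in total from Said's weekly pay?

£734.05

Territorial Income Tax: taxable = £3,200.00 − £400.00 = £2,800.00
  £186.49 + 28.03% × (£2,800.00 − £1,600.00) = £186.49 + 28.03% × £1,200.00 = £522.85
Training Fund Levy: 6.6% × £3,200.00 = £211.20
Total: £522.85 + £211.20 = £734.05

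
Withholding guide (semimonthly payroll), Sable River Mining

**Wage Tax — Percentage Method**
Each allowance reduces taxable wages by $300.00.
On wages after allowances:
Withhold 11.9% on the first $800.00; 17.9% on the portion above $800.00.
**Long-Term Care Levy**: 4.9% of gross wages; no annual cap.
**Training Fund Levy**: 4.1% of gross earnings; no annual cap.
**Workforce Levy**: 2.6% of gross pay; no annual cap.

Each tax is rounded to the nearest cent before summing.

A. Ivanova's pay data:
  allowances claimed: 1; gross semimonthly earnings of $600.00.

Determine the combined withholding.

Wage Tax: taxable = $600.00 − 1×$300.00 = $300.00
  11.9% × $300.00 = $35.70
Long-Term Care Levy: 4.9% × $600.00 = $29.40
Training Fund Levy: 4.1% × $600.00 = $24.60
Workforce Levy: 2.6% × $600.00 = $15.60
Total: $35.70 + $29.40 + $24.60 + $15.60 = $105.30

$105.30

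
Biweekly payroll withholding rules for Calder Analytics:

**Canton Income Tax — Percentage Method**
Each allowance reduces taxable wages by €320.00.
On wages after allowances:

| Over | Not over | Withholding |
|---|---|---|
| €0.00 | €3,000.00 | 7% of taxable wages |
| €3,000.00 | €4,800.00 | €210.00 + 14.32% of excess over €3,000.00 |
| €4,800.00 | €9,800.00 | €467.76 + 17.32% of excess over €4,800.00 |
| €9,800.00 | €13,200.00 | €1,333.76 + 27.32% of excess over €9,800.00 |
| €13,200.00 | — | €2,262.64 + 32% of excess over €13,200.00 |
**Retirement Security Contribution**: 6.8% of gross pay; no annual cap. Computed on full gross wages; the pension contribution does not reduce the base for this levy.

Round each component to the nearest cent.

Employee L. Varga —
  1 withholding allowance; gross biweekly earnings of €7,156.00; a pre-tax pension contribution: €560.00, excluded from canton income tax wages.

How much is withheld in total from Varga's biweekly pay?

Canton Income Tax: taxable = €7,156.00 − €560.00 − 1×€320.00 = €6,276.00
  €467.76 + 17.32% × (€6,276.00 − €4,800.00) = €467.76 + 17.32% × €1,476.00 = €723.40
Retirement Security Contribution: 6.8% × €7,156.00 = €486.61
Total: €723.40 + €486.61 = €1,210.01

€1,210.01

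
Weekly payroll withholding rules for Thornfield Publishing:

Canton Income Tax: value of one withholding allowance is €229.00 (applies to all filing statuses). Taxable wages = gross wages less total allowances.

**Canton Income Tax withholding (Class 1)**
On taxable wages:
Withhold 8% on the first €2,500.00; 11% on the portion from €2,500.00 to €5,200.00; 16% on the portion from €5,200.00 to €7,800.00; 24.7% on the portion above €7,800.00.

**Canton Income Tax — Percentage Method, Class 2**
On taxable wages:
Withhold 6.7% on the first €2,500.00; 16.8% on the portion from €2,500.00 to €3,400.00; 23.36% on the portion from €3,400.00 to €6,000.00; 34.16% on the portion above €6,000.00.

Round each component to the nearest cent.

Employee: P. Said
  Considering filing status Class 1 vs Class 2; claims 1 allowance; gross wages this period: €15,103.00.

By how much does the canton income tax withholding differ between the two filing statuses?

Canton Income Tax (Class 1): taxable = €15,103.00 − 1×€229.00 = €14,874.00
  €913.00 + 24.7% × (€14,874.00 − €7,800.00) = €913.00 + 24.7% × €7,074.00 = €2,660.28
Canton Income Tax (Class 2): taxable = €15,103.00 − 1×€229.00 = €14,874.00
  €926.06 + 34.16% × (€14,874.00 − €6,000.00) = €926.06 + 34.16% × €8,874.00 = €3,957.42
Difference: |€2,660.28 − €3,957.42| = €1,297.14 (higher under Class 2)

€1,297.14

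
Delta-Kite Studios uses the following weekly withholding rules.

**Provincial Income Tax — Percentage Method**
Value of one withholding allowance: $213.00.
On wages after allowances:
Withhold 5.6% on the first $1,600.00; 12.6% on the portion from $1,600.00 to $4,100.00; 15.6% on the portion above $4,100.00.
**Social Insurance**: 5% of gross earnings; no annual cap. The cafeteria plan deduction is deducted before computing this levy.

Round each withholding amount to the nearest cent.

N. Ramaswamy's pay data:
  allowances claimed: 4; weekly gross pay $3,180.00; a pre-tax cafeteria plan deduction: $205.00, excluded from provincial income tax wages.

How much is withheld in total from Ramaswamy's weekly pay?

Provincial Income Tax: taxable = $3,180.00 − $205.00 − 4×$213.00 = $2,123.00
  $89.60 + 12.6% × ($2,123.00 − $1,600.00) = $89.60 + 12.6% × $523.00 = $155.50
Social Insurance: 5% × $2,975.00 = $148.75
Total: $155.50 + $148.75 = $304.25

$304.25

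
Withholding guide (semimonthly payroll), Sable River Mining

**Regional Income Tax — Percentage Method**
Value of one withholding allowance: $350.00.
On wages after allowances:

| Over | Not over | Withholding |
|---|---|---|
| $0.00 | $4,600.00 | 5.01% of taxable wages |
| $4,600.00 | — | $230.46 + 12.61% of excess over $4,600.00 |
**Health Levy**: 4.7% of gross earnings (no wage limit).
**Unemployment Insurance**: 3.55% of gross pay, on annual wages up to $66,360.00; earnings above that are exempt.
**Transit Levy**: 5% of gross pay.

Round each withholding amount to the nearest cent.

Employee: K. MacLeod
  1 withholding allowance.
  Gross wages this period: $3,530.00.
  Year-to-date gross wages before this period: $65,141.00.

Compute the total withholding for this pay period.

$545.00

Regional Income Tax: taxable = $3,530.00 − 1×$350.00 = $3,180.00
  5.01% × $3,180.00 = $159.32
Health Levy: 4.7% × $3,530.00 = $165.91
Unemployment Insurance: cap $66,360.00 − YTD $65,141.00 = $1,219.00 subject; 3.55% × $1,219.00 = $43.27
Transit Levy: 5% × $3,530.00 = $176.50
Total: $159.32 + $165.91 + $43.27 + $176.50 = $545.00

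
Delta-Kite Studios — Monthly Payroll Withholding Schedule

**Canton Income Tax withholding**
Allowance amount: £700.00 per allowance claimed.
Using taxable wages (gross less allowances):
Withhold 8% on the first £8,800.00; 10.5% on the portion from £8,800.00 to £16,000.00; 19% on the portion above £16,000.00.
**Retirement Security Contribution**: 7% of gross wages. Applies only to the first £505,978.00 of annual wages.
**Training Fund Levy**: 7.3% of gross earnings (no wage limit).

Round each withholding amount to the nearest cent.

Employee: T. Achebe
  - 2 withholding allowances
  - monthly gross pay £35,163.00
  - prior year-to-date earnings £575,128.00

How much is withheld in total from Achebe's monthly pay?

£7,401.87

Canton Income Tax: taxable = £35,163.00 − 2×£700.00 = £33,763.00
  £1,460.00 + 19% × (£33,763.00 − £16,000.00) = £1,460.00 + 19% × £17,763.00 = £4,834.97
Retirement Security Contribution: YTD £575,128.00 ≥ cap £505,978.00 → £0.00
Training Fund Levy: 7.3% × £35,163.00 = £2,566.90
Total: £4,834.97 + £0.00 + £2,566.90 = £7,401.87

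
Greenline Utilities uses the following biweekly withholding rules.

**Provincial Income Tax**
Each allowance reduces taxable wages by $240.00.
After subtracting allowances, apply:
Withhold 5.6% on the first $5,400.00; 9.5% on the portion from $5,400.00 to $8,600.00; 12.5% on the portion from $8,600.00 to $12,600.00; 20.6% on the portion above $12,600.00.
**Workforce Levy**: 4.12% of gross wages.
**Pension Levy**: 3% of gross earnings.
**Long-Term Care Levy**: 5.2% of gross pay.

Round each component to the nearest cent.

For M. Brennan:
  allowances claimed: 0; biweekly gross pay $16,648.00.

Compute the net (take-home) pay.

$12,656.67

Provincial Income Tax: taxable = $16,648.00
  $1,106.40 + 20.6% × ($16,648.00 − $12,600.00) = $1,106.40 + 20.6% × $4,048.00 = $1,940.29
Workforce Levy: 4.12% × $16,648.00 = $685.90
Pension Levy: 3% × $16,648.00 = $499.44
Long-Term Care Levy: 5.2% × $16,648.00 = $865.70
Total withheld: $1,940.29 + $685.90 + $499.44 + $865.70 = $3,991.33
Net pay: $16,648.00 − $3,991.33 = $12,656.67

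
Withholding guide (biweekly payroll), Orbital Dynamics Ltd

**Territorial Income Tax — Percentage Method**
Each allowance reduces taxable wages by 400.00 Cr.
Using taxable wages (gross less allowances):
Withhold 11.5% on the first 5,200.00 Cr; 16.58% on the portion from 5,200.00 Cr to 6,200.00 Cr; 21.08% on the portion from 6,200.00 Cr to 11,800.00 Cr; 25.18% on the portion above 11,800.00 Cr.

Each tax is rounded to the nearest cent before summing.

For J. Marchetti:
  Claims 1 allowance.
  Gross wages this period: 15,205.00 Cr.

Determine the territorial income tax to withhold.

Territorial Income Tax: taxable = 15,205.00 Cr − 1×400.00 Cr = 14,805.00 Cr
  1,944.28 Cr + 25.18% × (14,805.00 Cr − 11,800.00 Cr) = 1,944.28 Cr + 25.18% × 3,005.00 Cr = 2,700.94 Cr

2,700.94 Cr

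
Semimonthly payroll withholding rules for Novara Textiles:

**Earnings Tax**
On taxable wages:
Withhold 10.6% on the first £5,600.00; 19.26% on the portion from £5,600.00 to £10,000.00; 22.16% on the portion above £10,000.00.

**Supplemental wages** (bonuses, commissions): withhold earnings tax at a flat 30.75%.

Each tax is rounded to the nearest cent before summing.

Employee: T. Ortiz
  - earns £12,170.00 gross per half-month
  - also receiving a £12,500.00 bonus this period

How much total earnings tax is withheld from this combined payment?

£5,765.66

Earnings Tax: taxable = £12,170.00
  £1,441.04 + 22.16% × (£12,170.00 − £10,000.00) = £1,441.04 + 22.16% × £2,170.00 = £1,921.91
Supplemental (30.75% flat on bonus): 30.75% × £12,500.00 = £3,843.75
Total earnings tax: £1,921.91 + £3,843.75 = £5,765.66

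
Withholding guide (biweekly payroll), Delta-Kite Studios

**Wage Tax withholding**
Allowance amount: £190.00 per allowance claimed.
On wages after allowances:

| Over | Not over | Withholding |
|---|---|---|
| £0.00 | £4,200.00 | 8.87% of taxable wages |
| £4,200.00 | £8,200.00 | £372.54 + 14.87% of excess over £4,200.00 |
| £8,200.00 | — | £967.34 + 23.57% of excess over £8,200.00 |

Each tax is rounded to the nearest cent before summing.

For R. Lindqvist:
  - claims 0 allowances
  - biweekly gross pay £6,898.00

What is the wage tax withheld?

Wage Tax: taxable = £6,898.00
  £372.54 + 14.87% × (£6,898.00 − £4,200.00) = £372.54 + 14.87% × £2,698.00 = £773.73

£773.73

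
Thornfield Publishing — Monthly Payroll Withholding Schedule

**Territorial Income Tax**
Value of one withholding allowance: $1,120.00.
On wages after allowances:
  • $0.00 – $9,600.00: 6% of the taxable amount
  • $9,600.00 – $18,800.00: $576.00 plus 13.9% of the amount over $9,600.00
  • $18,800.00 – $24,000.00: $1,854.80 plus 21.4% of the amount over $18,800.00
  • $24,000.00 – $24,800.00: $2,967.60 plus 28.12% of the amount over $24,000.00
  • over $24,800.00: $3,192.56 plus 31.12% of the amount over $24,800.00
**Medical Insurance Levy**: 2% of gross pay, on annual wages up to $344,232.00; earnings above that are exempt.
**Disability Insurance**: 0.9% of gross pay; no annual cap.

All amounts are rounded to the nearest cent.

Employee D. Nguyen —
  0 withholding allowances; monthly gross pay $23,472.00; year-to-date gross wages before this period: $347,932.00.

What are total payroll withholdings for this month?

Territorial Income Tax: taxable = $23,472.00
  $1,854.80 + 21.4% × ($23,472.00 − $18,800.00) = $1,854.80 + 21.4% × $4,672.00 = $2,854.61
Medical Insurance Levy: YTD $347,932.00 ≥ cap $344,232.00 → $0.00
Disability Insurance: 0.9% × $23,472.00 = $211.25
Total: $2,854.61 + $0.00 + $211.25 = $3,065.86

$3,065.86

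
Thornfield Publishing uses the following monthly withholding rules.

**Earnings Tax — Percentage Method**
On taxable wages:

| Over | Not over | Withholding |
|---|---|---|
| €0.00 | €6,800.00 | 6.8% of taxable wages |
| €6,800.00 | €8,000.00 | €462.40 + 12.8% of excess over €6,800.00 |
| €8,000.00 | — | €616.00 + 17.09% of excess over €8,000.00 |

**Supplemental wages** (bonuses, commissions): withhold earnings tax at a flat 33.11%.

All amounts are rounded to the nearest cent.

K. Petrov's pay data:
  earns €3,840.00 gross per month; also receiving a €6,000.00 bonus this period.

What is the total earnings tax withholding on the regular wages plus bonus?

€2,247.72

Earnings Tax: taxable = €3,840.00
  6.8% × €3,840.00 = €261.12
Supplemental (33.11% flat on bonus): 33.11% × €6,000.00 = €1,986.60
Total earnings tax: €261.12 + €1,986.60 = €2,247.72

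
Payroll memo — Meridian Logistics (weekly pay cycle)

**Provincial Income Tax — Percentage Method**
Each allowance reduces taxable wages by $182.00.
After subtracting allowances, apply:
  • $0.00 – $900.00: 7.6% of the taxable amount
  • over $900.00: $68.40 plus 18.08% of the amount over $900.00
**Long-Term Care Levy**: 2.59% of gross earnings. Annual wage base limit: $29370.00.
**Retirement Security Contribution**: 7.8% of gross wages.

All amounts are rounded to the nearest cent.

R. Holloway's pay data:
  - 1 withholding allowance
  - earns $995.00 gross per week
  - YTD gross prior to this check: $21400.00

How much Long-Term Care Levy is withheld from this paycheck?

Long-Term Care Levy: 2.59% × $995.00 = $25.77

$25.77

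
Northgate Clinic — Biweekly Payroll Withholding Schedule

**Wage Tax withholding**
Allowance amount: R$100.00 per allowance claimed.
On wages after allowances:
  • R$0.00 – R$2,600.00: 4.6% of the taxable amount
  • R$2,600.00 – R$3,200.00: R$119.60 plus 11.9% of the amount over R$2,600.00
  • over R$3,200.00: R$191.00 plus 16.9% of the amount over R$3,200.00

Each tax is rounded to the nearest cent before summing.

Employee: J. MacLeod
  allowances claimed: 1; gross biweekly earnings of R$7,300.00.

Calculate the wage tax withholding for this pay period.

Wage Tax: taxable = R$7,300.00 − 1×R$100.00 = R$7,200.00
  R$191.00 + 16.9% × (R$7,200.00 − R$3,200.00) = R$191.00 + 16.9% × R$4,000.00 = R$867.00

R$867.00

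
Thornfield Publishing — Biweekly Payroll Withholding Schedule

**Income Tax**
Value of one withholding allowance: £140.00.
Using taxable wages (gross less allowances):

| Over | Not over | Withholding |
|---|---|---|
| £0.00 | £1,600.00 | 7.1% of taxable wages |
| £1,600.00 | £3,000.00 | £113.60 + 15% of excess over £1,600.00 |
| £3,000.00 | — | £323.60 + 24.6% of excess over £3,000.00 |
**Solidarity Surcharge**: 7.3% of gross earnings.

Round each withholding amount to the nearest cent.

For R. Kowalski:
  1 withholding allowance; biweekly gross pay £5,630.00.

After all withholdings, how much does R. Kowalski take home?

Income Tax: taxable = £5,630.00 − 1×£140.00 = £5,490.00
  £323.60 + 24.6% × (£5,490.00 − £3,000.00) = £323.60 + 24.6% × £2,490.00 = £936.14
Solidarity Surcharge: 7.3% × £5,630.00 = £410.99
Total withheld: £936.14 + £410.99 = £1,347.13
Net pay: £5,630.00 − £1,347.13 = £4,282.87

£4,282.87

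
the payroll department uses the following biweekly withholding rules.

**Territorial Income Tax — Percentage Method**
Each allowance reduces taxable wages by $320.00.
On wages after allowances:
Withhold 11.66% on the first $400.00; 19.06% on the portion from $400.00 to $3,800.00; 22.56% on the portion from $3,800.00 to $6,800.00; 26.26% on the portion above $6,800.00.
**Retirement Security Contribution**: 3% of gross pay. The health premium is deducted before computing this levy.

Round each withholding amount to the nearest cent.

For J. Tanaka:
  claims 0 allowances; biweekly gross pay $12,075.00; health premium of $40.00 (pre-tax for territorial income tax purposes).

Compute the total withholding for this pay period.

$3,107.24

Territorial Income Tax: taxable = $12,075.00 − $40.00 = $12,035.00
  $1,371.48 + 26.26% × ($12,035.00 − $6,800.00) = $1,371.48 + 26.26% × $5,235.00 = $2,746.19
Retirement Security Contribution: 3% × $12,035.00 = $361.05
Total: $2,746.19 + $361.05 = $3,107.24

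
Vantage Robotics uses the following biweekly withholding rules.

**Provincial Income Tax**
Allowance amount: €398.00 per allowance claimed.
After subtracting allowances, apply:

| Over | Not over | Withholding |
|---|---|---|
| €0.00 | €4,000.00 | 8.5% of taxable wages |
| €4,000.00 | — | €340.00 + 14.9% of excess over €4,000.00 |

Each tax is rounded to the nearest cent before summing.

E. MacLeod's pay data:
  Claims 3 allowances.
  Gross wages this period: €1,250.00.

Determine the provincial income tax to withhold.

€4.76

Provincial Income Tax: taxable = €1,250.00 − 3×€398.00 = €56.00
  8.5% × €56.00 = €4.76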